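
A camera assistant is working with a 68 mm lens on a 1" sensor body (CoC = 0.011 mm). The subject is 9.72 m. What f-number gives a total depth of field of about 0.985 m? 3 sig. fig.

f/2.20

Write h = H − f = f²/(N·c). The thin-lens limits are Dn = s·h/(h + (s−f)) and Df = s·h/(h − (s−f)), so DoF = Df − Dn = 2·s·(s−f)·h / (h² − (s−f)²).
That is a quadratic in h: DoF·h² − 2·s·(s−f)·h − DoF·(s−f)² = 0 ⇒ h = (s−f)·(s + √(s² + DoF²)) / DoF = 9652 × (9720 + √(9720² + 985²)) / 985 = 9652 × (9720 + 9769.78) / 985 ≈ 190980 mm.
Then N = f²/(c·h) = 68² / (0.011 × 190980) = 4624 / 2100.8 ≈ 2.20.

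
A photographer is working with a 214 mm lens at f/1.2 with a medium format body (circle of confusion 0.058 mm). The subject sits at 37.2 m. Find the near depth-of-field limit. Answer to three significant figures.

35.2 m

Hyperfocal distance H = f²/(N·c) + f = 214²/(1.2 × 0.058) + 214 = 45796/0.0696 + 214 ≈ 658202.5 mm ≈ 658.2 m.
Near limit Dn = s·(H − f)/(H + s − 2f) = 37200 × (658202.5 − 214) / (658202.5 + 37200 − 2 × 214) = 37200 × 657988.5 / 694974.5 ≈ 35220 mm ≈ 35.2 m.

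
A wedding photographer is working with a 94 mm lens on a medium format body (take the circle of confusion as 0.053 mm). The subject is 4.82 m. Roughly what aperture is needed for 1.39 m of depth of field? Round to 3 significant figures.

f/4.98

Write h = H − f = f²/(N·c). The thin-lens limits are Dn = s·h/(h + (s−f)) and Df = s·h/(h − (s−f)), so DoF = Df − Dn = 2·s·(s−f)·h / (h² − (s−f)²).
That is a quadratic in h: DoF·h² − 2·s·(s−f)·h − DoF·(s−f)² = 0 ⇒ h = (s−f)·(s + √(s² + DoF²)) / DoF = 4726 × (4820 + √(4820² + 1390²)) / 1390 = 4726 × (4820 + 5016.42) / 1390 ≈ 33444 mm.
Then N = f²/(c·h) = 94² / (0.053 × 33444) = 8836 / 1772.5 ≈ 4.98.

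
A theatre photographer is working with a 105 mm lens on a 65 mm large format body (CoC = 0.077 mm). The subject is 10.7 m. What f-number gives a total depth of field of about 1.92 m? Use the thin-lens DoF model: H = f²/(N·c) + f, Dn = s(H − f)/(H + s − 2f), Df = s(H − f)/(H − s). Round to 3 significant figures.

f/1.20

Write h = H − f = f²/(N·c). The thin-lens limits are Dn = s·h/(h + (s−f)) and Df = s·h/(h − (s−f)), so DoF = Df − Dn = 2·s·(s−f)·h / (h² − (s−f)²).
That is a quadratic in h: DoF·h² − 2·s·(s−f)·h − DoF·(s−f)² = 0 ⇒ h = (s−f)·(s + √(s² + DoF²)) / DoF = 10595 × (10700 + √(10700² + 1920²)) / 1920 = 10595 × (10700 + 10870.9) / 1920 ≈ 119033 mm.
Then N = f²/(c·h) = 105² / (0.077 × 119033) = 11025 / 9165.6 ≈ 1.20.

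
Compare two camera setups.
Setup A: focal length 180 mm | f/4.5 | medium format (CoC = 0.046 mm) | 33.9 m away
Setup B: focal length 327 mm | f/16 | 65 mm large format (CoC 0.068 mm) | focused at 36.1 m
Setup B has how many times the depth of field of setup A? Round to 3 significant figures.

Setup A: H = 180²/(4.5×0.046) + 180 ≈ 156701.7 mm; DoF = Df − Dn = 43209 − 27891 ≈ 15318 mm.
Setup B: H = 327²/(16×0.068) + 327 ≈ 98607.3 mm; DoF = Df − Dn = 56760 − 26466 ≈ 30294 mm.
Ratio = 30294 / 15318 ≈ 1.98.

1.98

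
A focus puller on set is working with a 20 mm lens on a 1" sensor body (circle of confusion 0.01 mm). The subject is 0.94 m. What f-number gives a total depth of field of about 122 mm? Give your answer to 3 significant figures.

f/2.81

Write h = H − f = f²/(N·c). The thin-lens limits are Dn = s·h/(h + (s−f)) and Df = s·h/(h − (s−f)), so DoF = Df − Dn = 2·s·(s−f)·h / (h² − (s−f)²).
That is a quadratic in h: DoF·h² − 2·s·(s−f)·h − DoF·(s−f)² = 0 ⇒ h = (s−f)·(s + √(s² + DoF²)) / DoF = 920 × (940 + √(940² + 122²)) / 122 = 920 × (940 + 947.884) / 122 ≈ 14237 mm.
Then N = f²/(c·h) = 20² / (0.01 × 14237) = 400 / 142.37 ≈ 2.81.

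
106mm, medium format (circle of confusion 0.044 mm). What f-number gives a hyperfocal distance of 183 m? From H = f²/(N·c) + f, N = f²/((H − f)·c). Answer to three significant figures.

Rearrange H = f²/(N·c) + f for N: N = f² / ((H − f)·c).
N = 106² / ((183000 − 106) × 0.044) = 11236 / 8047 ≈ 1.40.

f/1.40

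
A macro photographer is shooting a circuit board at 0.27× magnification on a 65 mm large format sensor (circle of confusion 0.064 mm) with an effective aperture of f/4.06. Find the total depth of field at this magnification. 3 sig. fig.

7.13 mm

At magnification m, DoF ≈ 2·N_eff·c/m² = 2 × 4.06 × 0.064 / 0.27² = 0.5197 / 0.0729 ≈ 7.13 mm.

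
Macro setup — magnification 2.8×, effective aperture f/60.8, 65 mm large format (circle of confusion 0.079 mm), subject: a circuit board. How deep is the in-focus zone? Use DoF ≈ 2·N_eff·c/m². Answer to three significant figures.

At magnification m, DoF ≈ 2·N_eff·c/m² = 2 × 60.8 × 0.079 / 2.8² = 9.606 / 7.84 ≈ 1.23 mm.

1.23 mm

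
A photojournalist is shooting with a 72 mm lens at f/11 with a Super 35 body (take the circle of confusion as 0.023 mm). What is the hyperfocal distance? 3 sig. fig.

20.6 m

Hyperfocal distance H = f²/(N·c) + f = 72²/(11 × 0.023) + 72 = 5184/0.253 + 72 ≈ 20562.1 mm ≈ 20.6 m.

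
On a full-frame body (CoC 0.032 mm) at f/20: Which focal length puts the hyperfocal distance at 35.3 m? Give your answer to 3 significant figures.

150 mm

From H = f²/(N·c) + f, with f ≪ H: f ≈ √(H·N·c) = √(35300 × 20 × 0.032) = √22592 ≈ 150.3 mm.
The +f correction barely moves this — solving exactly, f² + N·c·f − N·c·H = 0 ⇒ f = (−N·c + √((N·c)² + 4·N·c·H))/2 = (−0.64 + √90368)/2 ≈ 149.99 mm, so f ≈ 150 mm.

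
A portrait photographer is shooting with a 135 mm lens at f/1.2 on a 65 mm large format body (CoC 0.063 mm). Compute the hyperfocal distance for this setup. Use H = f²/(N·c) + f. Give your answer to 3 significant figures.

Hyperfocal distance H = f²/(N·c) + f = 135²/(1.2 × 0.063) + 135 = 18225/0.0756 + 135 ≈ 241206.4 mm ≈ 241 m.

241 m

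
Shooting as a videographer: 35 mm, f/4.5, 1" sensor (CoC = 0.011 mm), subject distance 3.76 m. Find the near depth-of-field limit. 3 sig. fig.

Hyperfocal distance H = f²/(N·c) + f = 35²/(4.5 × 0.011) + 35 = 1225/0.0495 + 35 ≈ 24782.5 mm ≈ 24.78 m.
Near limit Dn = s·(H − f)/(H + s − 2f) = 3760 × (24782.5 − 35) / (24782.5 + 3760 − 2 × 35) = 3760 × 24747.5 / 28472.5 ≈ 3268.1 mm ≈ 3.27 m.

3.27 m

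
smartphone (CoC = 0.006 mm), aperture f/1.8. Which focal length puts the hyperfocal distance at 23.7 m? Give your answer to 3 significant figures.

From H = f²/(N·c) + f, with f ≪ H: f ≈ √(H·N·c) = √(23700 × 1.8 × 0.006) = √255.96 ≈ 16.00 mm.
The +f correction barely moves this — solving exactly, f² + N·c·f − N·c·H = 0 ⇒ f = (−N·c + √((N·c)² + 4·N·c·H))/2 = (−0.0108 + √1023.8)/2 ≈ 15.993 mm, so f ≈ 16.0 mm.

16.0 mm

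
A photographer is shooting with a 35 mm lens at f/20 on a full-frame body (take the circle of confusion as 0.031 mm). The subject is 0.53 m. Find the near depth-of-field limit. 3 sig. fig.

424 mm

Hyperfocal distance H = f²/(N·c) + f = 35²/(20 × 0.031) + 35 = 1225/0.62 + 35 ≈ 2010.8 mm ≈ 2.011 m.
Near limit Dn = s·(H − f)/(H + s − 2f) = 530 × (2010.8 − 35) / (2010.8 + 530 − 2 × 35) = 530 × 1975.8 / 2470.8 ≈ 423.82 mm.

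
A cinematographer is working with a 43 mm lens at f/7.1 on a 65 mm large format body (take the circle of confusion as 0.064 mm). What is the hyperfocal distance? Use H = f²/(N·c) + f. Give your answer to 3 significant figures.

4.11 m

Hyperfocal distance H = f²/(N·c) + f = 43²/(7.1 × 0.064) + 43 = 1849/0.4544 + 43 ≈ 4112.1 mm ≈ 4.11 m.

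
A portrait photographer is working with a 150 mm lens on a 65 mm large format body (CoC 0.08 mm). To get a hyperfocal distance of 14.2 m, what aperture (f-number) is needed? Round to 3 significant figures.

Rearrange H = f²/(N·c) + f for N: N = f² / ((H − f)·c).
N = 150² / ((14200 − 150) × 0.08) = 22500 / 1124 ≈ 20.

f/20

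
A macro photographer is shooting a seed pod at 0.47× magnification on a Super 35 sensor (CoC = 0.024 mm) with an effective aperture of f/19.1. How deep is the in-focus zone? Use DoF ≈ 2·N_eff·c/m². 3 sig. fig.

At magnification m, DoF ≈ 2·N_eff·c/m² = 2 × 19.1 × 0.024 / 0.47² = 0.9168 / 0.2209 ≈ 4.15 mm.

4.15 mm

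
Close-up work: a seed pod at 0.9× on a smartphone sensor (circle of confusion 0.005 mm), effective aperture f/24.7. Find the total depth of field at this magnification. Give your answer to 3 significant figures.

At magnification m, DoF ≈ 2·N_eff·c/m² = 2 × 24.7 × 0.005 / 0.9² = 0.247 / 0.81 ≈ 0.305 mm.

0.305 mm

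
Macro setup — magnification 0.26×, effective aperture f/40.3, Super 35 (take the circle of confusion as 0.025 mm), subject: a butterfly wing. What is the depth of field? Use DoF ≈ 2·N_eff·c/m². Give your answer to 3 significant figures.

29.8 mm

At magnification m, DoF ≈ 2·N_eff·c/m² = 2 × 40.3 × 0.025 / 0.26² = 2.015 / 0.0676 ≈ 29.8 mm.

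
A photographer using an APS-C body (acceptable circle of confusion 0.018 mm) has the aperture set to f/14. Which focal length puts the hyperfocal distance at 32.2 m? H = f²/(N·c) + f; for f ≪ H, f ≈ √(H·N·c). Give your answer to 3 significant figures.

From H = f²/(N·c) + f, with f ≪ H: f ≈ √(H·N·c) = √(32200 × 14 × 0.018) = √8114.4 ≈ 90.08 mm.
Exact: f² + N·c·f − N·c·H = 0 ⇒ f = (−N·c + √((N·c)² + 4·N·c·H))/2 = (−0.252 + √32458)/2 ≈ 89.954 mm ≈ 90.0 mm.

90.0 mm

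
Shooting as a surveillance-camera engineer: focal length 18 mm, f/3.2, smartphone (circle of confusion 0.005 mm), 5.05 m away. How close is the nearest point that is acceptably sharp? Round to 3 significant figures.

Hyperfocal distance H = f²/(N·c) + f = 18²/(3.2 × 0.005) + 18 = 324/0.016 + 18 ≈ 20268.0 mm ≈ 20.27 m.
Near limit Dn = s·(H − f)/(H + s − 2f) = 5050 × (20268.0 − 18) / (20268.0 + 5050 − 2 × 18) = 5050 × 20250.0 / 25282.0 ≈ 4044.9 mm ≈ 4.04 m.

4.04 m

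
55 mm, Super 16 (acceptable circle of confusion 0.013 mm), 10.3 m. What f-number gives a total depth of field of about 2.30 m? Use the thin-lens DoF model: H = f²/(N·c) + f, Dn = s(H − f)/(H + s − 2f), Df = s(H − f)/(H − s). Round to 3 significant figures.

Write h = H − f = f²/(N·c). The thin-lens limits are Dn = s·h/(h + (s−f)) and Df = s·h/(h − (s−f)), so DoF = Df − Dn = 2·s·(s−f)·h / (h² − (s−f)²).
That is a quadratic in h: DoF·h² − 2·s·(s−f)·h − DoF·(s−f)² = 0 ⇒ h = (s−f)·(s + √(s² + DoF²)) / DoF = 10245 × (10300 + √(10300² + 2300²)) / 2300 = 10245 × (10300 + 10553.7) / 2300 ≈ 92890 mm.
Then N = f²/(c·h) = 55² / (0.013 × 92890) = 3025 / 1207.6 ≈ 2.51.

f/2.51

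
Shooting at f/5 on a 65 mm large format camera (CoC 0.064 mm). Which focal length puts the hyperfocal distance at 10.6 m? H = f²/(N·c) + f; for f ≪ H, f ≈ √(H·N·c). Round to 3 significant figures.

58.1 mm

From H = f²/(N·c) + f, with f ≪ H: f ≈ √(H·N·c) = √(10600 × 5 × 0.064) = √3392.0 ≈ 58.24 mm.
Exact: f² + N·c·f − N·c·H = 0 ⇒ f = (−N·c + √((N·c)² + 4·N·c·H))/2 = (−0.32 + √13568)/2 ≈ 58.081 mm ≈ 58.1 mm.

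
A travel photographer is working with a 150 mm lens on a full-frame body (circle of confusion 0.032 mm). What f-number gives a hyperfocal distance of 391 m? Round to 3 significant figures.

Rearrange H = f²/(N·c) + f for N: N = f² / ((H − f)·c).
N = 150² / ((391000 − 150) × 0.032) = 22500 / 12507 ≈ 1.80.

f/1.80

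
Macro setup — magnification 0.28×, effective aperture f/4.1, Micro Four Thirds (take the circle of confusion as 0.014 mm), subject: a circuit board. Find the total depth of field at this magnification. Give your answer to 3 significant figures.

At magnification m, DoF ≈ 2·N_eff·c/m² = 2 × 4.1 × 0.014 / 0.28² = 0.1148 / 0.0784 ≈ 1.46 mm.

1.46 mm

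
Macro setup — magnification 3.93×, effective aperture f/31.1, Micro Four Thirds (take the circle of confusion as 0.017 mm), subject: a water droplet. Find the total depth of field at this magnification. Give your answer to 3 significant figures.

0.0685 mm

At magnification m, DoF ≈ 2·N_eff·c/m² = 2 × 31.1 × 0.017 / 3.93² = 1.057 / 15.44 ≈ 0.0685 mm.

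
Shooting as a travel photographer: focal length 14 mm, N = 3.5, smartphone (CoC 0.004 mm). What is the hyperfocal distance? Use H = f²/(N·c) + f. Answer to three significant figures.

Hyperfocal distance H = f²/(N·c) + f = 14²/(3.5 × 0.004) + 14 = 196/0.014 + 14 ≈ 14014.0 mm ≈ 14.0 m.

14.0 m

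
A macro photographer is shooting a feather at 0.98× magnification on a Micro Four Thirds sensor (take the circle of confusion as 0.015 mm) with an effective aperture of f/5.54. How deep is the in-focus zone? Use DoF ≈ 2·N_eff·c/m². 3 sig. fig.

At magnification m, DoF ≈ 2·N_eff·c/m² = 2 × 5.54 × 0.015 / 0.98² = 0.1662 / 0.9604 ≈ 0.173 mm.

0.173 mm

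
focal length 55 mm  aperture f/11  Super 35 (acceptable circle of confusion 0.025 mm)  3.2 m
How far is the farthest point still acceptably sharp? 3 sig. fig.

4.48 m

Hyperfocal distance H = f²/(N·c) + f = 55²/(11 × 0.025) + 55 = 3025/0.275 + 55 ≈ 11055.0 mm ≈ 11.05 m.
Far limit Df = s·(H − f)/(H − s) = 3200 × (11055.0 − 55) / (11055.0 − 3200) = 3200 × 11000.0 / 7855.0 ≈ 4481.2 mm ≈ 4.48 m.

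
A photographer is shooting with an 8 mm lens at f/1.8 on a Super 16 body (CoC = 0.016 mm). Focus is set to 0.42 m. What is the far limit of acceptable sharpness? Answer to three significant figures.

Hyperfocal distance H = f²/(N·c) + f = 8²/(1.8 × 0.016) + 8 = 64/0.0288 + 8 ≈ 2230.2 mm ≈ 2.230 m.
Far limit Df = s·(H − f)/(H − s) = 420 × (2230.2 − 8) / (2230.2 − 420) = 420 × 2222.2 / 1810.2 ≈ 515.59 mm ≈ 0.516 m.

0.516 m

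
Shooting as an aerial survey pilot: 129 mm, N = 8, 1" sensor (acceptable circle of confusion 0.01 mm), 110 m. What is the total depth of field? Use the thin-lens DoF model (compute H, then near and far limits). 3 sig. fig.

Hyperfocal distance H = f²/(N·c) + f = 129²/(8 × 0.01) + 129 = 16641/0.08 + 129 ≈ 208141.5 mm ≈ 208.1 m.
Near limit Dn = s·(H − f)/(H + s − 2f) = 110000 × (208141.5 − 129) / (208141.5 + 110000 − 2 × 129) = 110000 × 208012.5 / 317883.5 ≈ 71980 mm.
Far limit Df = s·(H − f)/(H − s) = 110000 × (208141.5 − 129) / (208141.5 − 110000) = 110000 × 208012.5 / 98141.5 ≈ 233147 mm.
Depth of field = Df − Dn = 233147 − 71980 ≈ 161167 mm ≈ 161 m.

161 m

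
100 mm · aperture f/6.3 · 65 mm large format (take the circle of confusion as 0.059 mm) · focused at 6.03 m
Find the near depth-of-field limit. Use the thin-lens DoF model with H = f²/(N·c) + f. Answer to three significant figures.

4.94 m

Hyperfocal distance H = f²/(N·c) + f = 100²/(6.3 × 0.059) + 100 = 10000/0.3717 + 100 ≈ 27003.4 mm ≈ 27.00 m.
Near limit Dn = s·(H − f)/(H + s − 2f) = 6030 × (27003.4 − 100) / (27003.4 + 6030 − 2 × 100) = 6030 × 26903.4 / 32833.4 ≈ 4940.9 mm ≈ 4.94 m.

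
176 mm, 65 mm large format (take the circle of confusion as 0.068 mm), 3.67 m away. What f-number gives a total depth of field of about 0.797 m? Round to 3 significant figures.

f/14

Write h = H − f = f²/(N·c). The thin-lens limits are Dn = s·h/(h + (s−f)) and Df = s·h/(h − (s−f)), so DoF = Df − Dn = 2·s·(s−f)·h / (h² − (s−f)²).
That is a quadratic in h: DoF·h² − 2·s·(s−f)·h − DoF·(s−f)² = 0 ⇒ h = (s−f)·(s + √(s² + DoF²)) / DoF = 3494 × (3670 + √(3670² + 797²)) / 797 = 3494 × (3670 + 3755.54) / 797 ≈ 32553 mm.
Then N = f²/(c·h) = 176² / (0.068 × 32553) = 30976 / 2213.6 ≈ 14.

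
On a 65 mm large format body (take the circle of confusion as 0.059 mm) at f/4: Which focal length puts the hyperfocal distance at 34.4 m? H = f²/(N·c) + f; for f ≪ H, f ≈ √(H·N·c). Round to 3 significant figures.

90.0 mm

From H = f²/(N·c) + f, with f ≪ H: f ≈ √(H·N·c) = √(34400 × 4 × 0.059) = √8118.4 ≈ 90.10 mm.
Exact: f² + N·c·f − N·c·H = 0 ⇒ f = (−N·c + √((N·c)² + 4·N·c·H))/2 = (−0.236 + √32474)/2 ≈ 89.984 mm ≈ 90.0 mm.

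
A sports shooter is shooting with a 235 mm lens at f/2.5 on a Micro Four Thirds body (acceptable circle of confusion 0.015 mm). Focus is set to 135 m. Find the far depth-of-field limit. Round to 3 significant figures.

Hyperfocal distance H = f²/(N·c) + f = 235²/(2.5 × 0.015) + 235 = 55225/0.0375 + 235 ≈ 1472901.7 mm ≈ 1473 m.
Far limit Df = s·(H − f)/(H − s) = 135000 × (1472901.7 − 235) / (1472901.7 − 135000) = 135000 × 1472666.7 / 1337901.7 ≈ 148598 mm ≈ 149 m.

149 m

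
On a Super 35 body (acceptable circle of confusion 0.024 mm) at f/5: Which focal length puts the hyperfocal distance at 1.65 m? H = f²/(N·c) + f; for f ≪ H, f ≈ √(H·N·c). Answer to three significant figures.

14.0 mm

From H = f²/(N·c) + f, with f ≪ H: f ≈ √(H·N·c) = √(1650 × 5 × 0.024) = √198.00 ≈ 14.07 mm.
Exact: f² + N·c·f − N·c·H = 0 ⇒ f = (−N·c + √((N·c)² + 4·N·c·H))/2 = (−0.12 + √792.01)/2 ≈ 14.011 mm ≈ 14.0 mm.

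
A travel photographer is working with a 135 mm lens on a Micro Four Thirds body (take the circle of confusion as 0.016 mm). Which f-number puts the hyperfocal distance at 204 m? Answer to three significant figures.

Rearrange H = f²/(N·c) + f for N: N = f² / ((H − f)·c).
N = 135² / ((204000 − 135) × 0.016) = 18225 / 3262 ≈ 5.59.

f/5.59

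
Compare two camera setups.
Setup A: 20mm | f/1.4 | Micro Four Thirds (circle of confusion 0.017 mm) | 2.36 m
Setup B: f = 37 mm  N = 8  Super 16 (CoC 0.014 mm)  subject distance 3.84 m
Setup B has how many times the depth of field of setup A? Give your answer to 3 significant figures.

Setup A: H = 20²/(1.4×0.017) + 20 ≈ 16826.7 mm; DoF = Df − Dn = 2741.73 − 2071.57 ≈ 670.16 mm.
Setup B: H = 37²/(8×0.014) + 37 ≈ 12260.2 mm; DoF = Df − Dn = 5574.3 − 2928.8 ≈ 2645.5 mm.
Ratio = 2645.5 / 670.16 ≈ 3.95.

3.95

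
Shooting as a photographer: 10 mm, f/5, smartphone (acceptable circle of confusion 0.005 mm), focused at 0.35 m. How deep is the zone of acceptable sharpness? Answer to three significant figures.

59.9 mm

Hyperfocal distance H = f²/(N·c) + f = 10²/(5 × 0.005) + 10 = 100/0.025 + 10 ≈ 4010.0 mm ≈ 4.010 m.
Near limit Dn = s·(H − f)/(H + s − 2f) = 350 × (4010.0 − 10) / (4010.0 + 350 − 2 × 10) = 350 × 4000.0 / 4340.0 ≈ 322.581 mm.
Far limit Df = s·(H − f)/(H − s) = 350 × (4010.0 − 10) / (4010.0 − 350) = 350 × 4000.0 / 3660.0 ≈ 382.514 mm.
Depth of field = Df − Dn = 382.514 − 322.581 ≈ 59.933 mm.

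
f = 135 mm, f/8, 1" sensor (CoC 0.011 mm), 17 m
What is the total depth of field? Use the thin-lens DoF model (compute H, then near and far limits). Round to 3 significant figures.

2.79 m

Hyperfocal distance H = f²/(N·c) + f = 135²/(8 × 0.011) + 135 = 18225/0.088 + 135 ≈ 207237.3 mm ≈ 207.2 m.
Near limit Dn = s·(H − f)/(H + s − 2f) = 17000 × (207237.3 − 135) / (207237.3 + 17000 − 2 × 135) = 17000 × 207102.3 / 223967.3 ≈ 15719.9 mm.
Far limit Df = s·(H − f)/(H − s) = 17000 × (207237.3 − 135) / (207237.3 − 17000) = 17000 × 207102.3 / 190237.3 ≈ 18507.1 mm.
Depth of field = Df − Dn = 18507.1 − 15719.9 ≈ 2787.2 mm ≈ 2.79 m.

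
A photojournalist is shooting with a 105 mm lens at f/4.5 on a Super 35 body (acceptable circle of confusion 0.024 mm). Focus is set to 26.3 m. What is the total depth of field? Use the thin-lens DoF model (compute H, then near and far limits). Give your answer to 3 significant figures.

14.4 m

Hyperfocal distance H = f²/(N·c) + f = 105²/(4.5 × 0.024) + 105 = 11025/0.108 + 105 ≈ 102188.3 mm ≈ 102.2 m.
Near limit Dn = s·(H − f)/(H + s − 2f) = 26300 × (102188.3 − 105) / (102188.3 + 26300 − 2 × 105) = 26300 × 102083.3 / 128278.3 ≈ 20929 mm.
Far limit Df = s·(H − f)/(H − s) = 26300 × (102188.3 − 105) / (102188.3 − 26300) = 26300 × 102083.3 / 75888.3 ≈ 35378 mm.
Depth of field = Df − Dn = 35378 − 20929 ≈ 14449 mm ≈ 14.4 m.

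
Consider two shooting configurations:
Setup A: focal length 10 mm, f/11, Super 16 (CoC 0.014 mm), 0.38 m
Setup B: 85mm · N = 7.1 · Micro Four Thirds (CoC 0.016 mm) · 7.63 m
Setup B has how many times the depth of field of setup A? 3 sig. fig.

Setup A: H = 10²/(11×0.014) + 10 ≈ 659.4 mm; DoF = Df − Dn = 883.31 − 242.07 ≈ 641.24 mm.
Setup B: H = 85²/(7.1×0.016) + 85 ≈ 63685.4 mm; DoF = Df − Dn = 8657.0 − 6820.8 ≈ 1836.2 mm.
Ratio = 1836.2 / 641.24 ≈ 2.86.

2.86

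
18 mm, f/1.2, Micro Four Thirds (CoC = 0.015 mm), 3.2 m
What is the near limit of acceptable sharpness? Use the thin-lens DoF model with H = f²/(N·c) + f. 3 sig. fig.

2.72 m

Hyperfocal distance H = f²/(N·c) + f = 18²/(1.2 × 0.015) + 18 = 324/0.018 + 18 ≈ 18018.0 mm ≈ 18.02 m.
Near limit Dn = s·(H − f)/(H + s − 2f) = 3200 × (18018.0 − 18) / (18018.0 + 3200 − 2 × 18) = 3200 × 18000.0 / 21182.0 ≈ 2719.3 mm ≈ 2.72 m.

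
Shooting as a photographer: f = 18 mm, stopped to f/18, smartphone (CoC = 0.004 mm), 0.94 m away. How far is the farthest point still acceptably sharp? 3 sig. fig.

1.18 m

Hyperfocal distance H = f²/(N·c) + f = 18²/(18 × 0.004) + 18 = 324/0.072 + 18 ≈ 4518.0 mm ≈ 4.518 m.
Far limit Df = s·(H − f)/(H − s) = 940 × (4518.0 − 18) / (4518.0 − 940) = 940 × 4500.0 / 3578.0 ≈ 1182.2 mm ≈ 1.18 m.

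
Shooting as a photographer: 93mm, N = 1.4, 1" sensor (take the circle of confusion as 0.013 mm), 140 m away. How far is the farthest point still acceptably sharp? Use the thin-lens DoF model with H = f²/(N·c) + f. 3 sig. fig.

198 m

Hyperfocal distance H = f²/(N·c) + f = 93²/(1.4 × 0.013) + 93 = 8649/0.0182 + 93 ≈ 475312.8 mm ≈ 475.3 m.
Far limit Df = s·(H − f)/(H − s) = 140000 × (475312.8 − 93) / (475312.8 − 140000) = 140000 × 475219.8 / 335312.8 ≈ 198414 mm ≈ 198 m.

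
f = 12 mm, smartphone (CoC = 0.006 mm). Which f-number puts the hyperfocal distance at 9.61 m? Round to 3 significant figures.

Rearrange H = f²/(N·c) + f for N: N = f² / ((H − f)·c).
N = 12² / ((9610 − 12) × 0.006) = 144 / 57.59 ≈ 2.50.

f/2.50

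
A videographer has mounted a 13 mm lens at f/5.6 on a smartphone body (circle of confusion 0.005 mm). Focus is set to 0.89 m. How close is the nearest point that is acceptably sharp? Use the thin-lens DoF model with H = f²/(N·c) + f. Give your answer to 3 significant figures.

0.777 m

Hyperfocal distance H = f²/(N·c) + f = 13²/(5.6 × 0.005) + 13 = 169/0.028 + 13 ≈ 6048.7 mm ≈ 6.049 m.
Near limit Dn = s·(H − f)/(H + s − 2f) = 890 × (6048.7 − 13) / (6048.7 + 890 − 2 × 13) = 890 × 6035.7 / 6912.7 ≈ 777.09 mm ≈ 0.777 m.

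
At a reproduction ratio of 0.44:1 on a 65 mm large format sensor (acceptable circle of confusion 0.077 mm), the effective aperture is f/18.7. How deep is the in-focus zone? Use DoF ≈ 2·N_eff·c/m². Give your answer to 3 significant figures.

At magnification m, DoF ≈ 2·N_eff·c/m² = 2 × 18.7 × 0.077 / 0.44² = 2.88 / 0.1936 ≈ 14.9 mm.

14.9 mm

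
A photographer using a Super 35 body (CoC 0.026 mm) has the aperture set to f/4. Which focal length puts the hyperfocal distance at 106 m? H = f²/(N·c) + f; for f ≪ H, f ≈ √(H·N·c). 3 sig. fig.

105 mm

From H = f²/(N·c) + f, with f ≪ H: f ≈ √(H·N·c) = √(106000 × 4 × 0.026) = √11024 ≈ 105.0 mm.
The +f correction barely moves this — solving exactly, f² + N·c·f − N·c·H = 0 ⇒ f = (−N·c + √((N·c)² + 4·N·c·H))/2 = (−0.104 + √44096)/2 ≈ 104.94 mm, so f ≈ 105 mm.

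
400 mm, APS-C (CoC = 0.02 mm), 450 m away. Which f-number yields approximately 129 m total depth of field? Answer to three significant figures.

Write h = H − f = f²/(N·c). The thin-lens limits are Dn = s·h/(h + (s−f)) and Df = s·h/(h − (s−f)), so DoF = Df − Dn = 2·s·(s−f)·h / (h² − (s−f)²).
That is a quadratic in h: DoF·h² − 2·s·(s−f)·h − DoF·(s−f)² = 0 ⇒ h = (s−f)·(s + √(s² + DoF²)) / DoF = 449600 × (450000 + √(450000² + 129000²)) / 129000 = 449600 × (450000 + 468125) / 129000 ≈ 3199915 mm.
Then N = f²/(c·h) = 400² / (0.02 × 3199915) = 160000 / 63998 ≈ 2.50.

f/2.50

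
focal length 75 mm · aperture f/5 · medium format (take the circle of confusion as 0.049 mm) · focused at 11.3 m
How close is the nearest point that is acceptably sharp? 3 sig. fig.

7.59 m

Hyperfocal distance H = f²/(N·c) + f = 75²/(5 × 0.049) + 75 = 5625/0.245 + 75 ≈ 23034.2 mm ≈ 23.03 m.
Near limit Dn = s·(H − f)/(H + s − 2f) = 11300 × (23034.2 − 75) / (23034.2 + 11300 − 2 × 75) = 11300 × 22959.2 / 34184.2 ≈ 7589.4 mm ≈ 7.59 m.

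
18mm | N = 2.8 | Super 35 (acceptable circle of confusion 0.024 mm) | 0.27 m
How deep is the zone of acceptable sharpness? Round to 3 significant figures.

Hyperfocal distance H = f²/(N·c) + f = 18²/(2.8 × 0.024) + 18 = 324/0.0672 + 18 ≈ 4839.4 mm ≈ 4.839 m.
Near limit Dn = s·(H − f)/(H + s − 2f) = 270 × (4839.4 − 18) / (4839.4 + 270 − 2 × 18) = 270 × 4821.4 / 5073.4 ≈ 256.589 mm.
Far limit Df = s·(H − f)/(H − s) = 270 × (4839.4 − 18) / (4839.4 − 270) = 270 × 4821.4 / 4569.4 ≈ 284.890 mm.
Depth of field = Df − Dn = 284.890 − 256.589 ≈ 28.301 mm.

28.3 mm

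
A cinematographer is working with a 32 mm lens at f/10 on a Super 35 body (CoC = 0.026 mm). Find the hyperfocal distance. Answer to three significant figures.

3.97 m

Hyperfocal distance H = f²/(N·c) + f = 32²/(10 × 0.026) + 32 = 1024/0.26 + 32 ≈ 3970.5 mm ≈ 3.97 m.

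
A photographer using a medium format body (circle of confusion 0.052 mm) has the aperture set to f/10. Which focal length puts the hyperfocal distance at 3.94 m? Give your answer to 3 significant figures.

45.0 mm

From H = f²/(N·c) + f, with f ≪ H: f ≈ √(H·N·c) = √(3940 × 10 × 0.052) = √2048.8 ≈ 45.26 mm.
Exact: f² + N·c·f − N·c·H = 0 ⇒ f = (−N·c + √((N·c)² + 4·N·c·H))/2 = (−0.52 + √8195.5)/2 ≈ 45.004 mm ≈ 45.0 mm.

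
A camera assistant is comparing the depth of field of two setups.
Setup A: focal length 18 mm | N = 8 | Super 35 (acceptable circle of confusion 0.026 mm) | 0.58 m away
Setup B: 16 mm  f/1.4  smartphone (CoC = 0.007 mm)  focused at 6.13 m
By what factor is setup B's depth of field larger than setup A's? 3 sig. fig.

6.31

Setup A: H = 18²/(8×0.026) + 18 ≈ 1575.7 mm; DoF = Df − Dn = 907.37 − 426.22 ≈ 481.15 mm.
Setup B: H = 16²/(1.4×0.007) + 16 ≈ 26138.4 mm; DoF = Df − Dn = 8003.1 − 4967.4 ≈ 3035.7 mm.
Ratio = 3035.7 / 481.15 ≈ 6.31.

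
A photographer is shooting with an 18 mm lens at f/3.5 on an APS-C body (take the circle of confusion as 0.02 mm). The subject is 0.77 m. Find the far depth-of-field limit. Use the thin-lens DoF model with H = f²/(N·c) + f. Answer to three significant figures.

0.919 m

Hyperfocal distance H = f²/(N·c) + f = 18²/(3.5 × 0.02) + 18 = 324/0.07 + 18 ≈ 4646.6 mm ≈ 4.647 m.
Far limit Df = s·(H − f)/(H − s) = 770 × (4646.6 − 18) / (4646.6 − 770) = 770 × 4628.6 / 3876.6 ≈ 919.37 mm ≈ 0.919 m.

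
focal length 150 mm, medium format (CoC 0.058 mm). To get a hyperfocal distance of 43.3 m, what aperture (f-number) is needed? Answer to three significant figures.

Rearrange H = f²/(N·c) + f for N: N = f² / ((H − f)·c).
N = 150² / ((43300 − 150) × 0.058) = 22500 / 2503 ≈ 8.99.

f/8.99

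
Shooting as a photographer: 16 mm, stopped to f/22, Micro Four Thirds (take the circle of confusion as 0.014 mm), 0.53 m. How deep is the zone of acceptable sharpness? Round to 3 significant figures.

1.06 m

Hyperfocal distance H = f²/(N·c) + f = 16²/(22 × 0.014) + 16 = 256/0.308 + 16 ≈ 847.2 mm ≈ 0.847 m.
Near limit Dn = s·(H − f)/(H + s − 2f) = 530 × (847.2 − 16) / (847.2 + 530 − 2 × 16) = 530 × 831.2 / 1345.2 ≈ 327.5 mm.
Far limit Df = s·(H − f)/(H − s) = 530 × (847.2 − 16) / (847.2 − 530) = 530 × 831.2 / 317.2 ≈ 1388.9 mm.
Depth of field = Df − Dn = 1388.9 − 327.5 ≈ 1061.4 mm ≈ 1.06 m.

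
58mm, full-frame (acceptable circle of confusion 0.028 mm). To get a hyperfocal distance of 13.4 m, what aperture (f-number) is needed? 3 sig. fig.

Rearrange H = f²/(N·c) + f for N: N = f² / ((H − f)·c).
N = 58² / ((13400 − 58) × 0.028) = 3364 / 373.6 ≈ 9.

f/9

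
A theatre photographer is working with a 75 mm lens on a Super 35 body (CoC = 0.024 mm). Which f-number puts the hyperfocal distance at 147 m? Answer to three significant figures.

Rearrange H = f²/(N·c) + f for N: N = f² / ((H − f)·c).
N = 75² / ((147000 − 75) × 0.024) = 5625 / 3526 ≈ 1.60.

f/1.60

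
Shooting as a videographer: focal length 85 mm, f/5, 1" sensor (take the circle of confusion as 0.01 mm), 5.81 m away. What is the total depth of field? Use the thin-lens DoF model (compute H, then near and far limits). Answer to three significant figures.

Hyperfocal distance H = f²/(N·c) + f = 85²/(5 × 0.01) + 85 = 7225/0.05 + 85 ≈ 144585.0 mm ≈ 144.6 m.
Near limit Dn = s·(H − f)/(H + s − 2f) = 5810 × (144585.0 − 85) / (144585.0 + 5810 − 2 × 85) = 5810 × 144500.0 / 150225.0 ≈ 5588.58 mm.
Far limit Df = s·(H − f)/(H − s) = 5810 × (144585.0 − 85) / (144585.0 − 5810) = 5810 × 144500.0 / 138775.0 ≈ 6049.68 mm.
Depth of field = Df − Dn = 6049.68 − 5588.58 ≈ 461.10 mm.

461 mm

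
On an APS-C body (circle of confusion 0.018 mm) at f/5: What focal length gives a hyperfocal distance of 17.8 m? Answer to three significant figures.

40.0 mm

From H = f²/(N·c) + f, with f ≪ H: f ≈ √(H·N·c) = √(17800 × 5 × 0.018) = √1602.0 ≈ 40.02 mm.
The +f correction barely moves this — solving exactly, f² + N·c·f − N·c·H = 0 ⇒ f = (−N·c + √((N·c)² + 4·N·c·H))/2 = (−0.09 + √6408.0)/2 ≈ 39.980 mm, so f ≈ 40.0 mm.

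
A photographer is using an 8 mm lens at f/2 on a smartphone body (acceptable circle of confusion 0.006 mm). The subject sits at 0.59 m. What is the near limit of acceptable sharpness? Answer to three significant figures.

Hyperfocal distance H = f²/(N·c) + f = 8²/(2 × 0.006) + 8 = 64/0.012 + 8 ≈ 5341.3 mm ≈ 5.341 m.
Near limit Dn = s·(H − f)/(H + s − 2f) = 590 × (5341.3 − 8) / (5341.3 + 590 − 2 × 8) = 590 × 5333.3 / 5915.3 ≈ 531.95 mm ≈ 0.532 m.

0.532 m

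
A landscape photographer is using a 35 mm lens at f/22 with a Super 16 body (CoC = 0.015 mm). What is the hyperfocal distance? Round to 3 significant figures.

3.75 m

Hyperfocal distance H = f²/(N·c) + f = 35²/(22 × 0.015) + 35 = 1225/0.33 + 35 ≈ 3747.1 mm ≈ 3.75 m.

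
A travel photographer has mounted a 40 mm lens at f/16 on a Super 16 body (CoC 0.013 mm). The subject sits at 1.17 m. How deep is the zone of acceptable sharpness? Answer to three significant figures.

Hyperfocal distance H = f²/(N·c) + f = 40²/(16 × 0.013) + 40 = 1600/0.208 + 40 ≈ 7732.3 mm ≈ 7.732 m.
Near limit Dn = s·(H − f)/(H + s − 2f) = 1170 × (7732.3 − 40) / (7732.3 + 1170 − 2 × 40) = 1170 × 7692.3 / 8822.3 ≈ 1020.14 mm.
Far limit Df = s·(H − f)/(H − s) = 1170 × (7732.3 − 40) / (7732.3 − 1170) = 1170 × 7692.3 / 6562.3 ≈ 1371.47 mm.
Depth of field = Df − Dn = 1371.47 − 1020.14 ≈ 351.33 mm.

351 mm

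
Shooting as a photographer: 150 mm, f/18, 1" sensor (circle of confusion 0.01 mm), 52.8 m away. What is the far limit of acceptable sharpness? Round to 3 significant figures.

Hyperfocal distance H = f²/(N·c) + f = 150²/(18 × 0.01) + 150 = 22500/0.18 + 150 ≈ 125150.0 mm ≈ 125.2 m.
Far limit Df = s·(H − f)/(H − s) = 52800 × (125150.0 − 150) / (125150.0 − 52800) = 52800 × 125000.0 / 72350.0 ≈ 91223 mm ≈ 91.2 m.

91.2 m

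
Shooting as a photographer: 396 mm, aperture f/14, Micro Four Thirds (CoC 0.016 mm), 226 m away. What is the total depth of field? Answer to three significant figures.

163 m

Hyperfocal distance H = f²/(N·c) + f = 396²/(14 × 0.016) + 396 = 156816/0.224 + 396 ≈ 700467.4 mm ≈ 700.5 m.
Near limit Dn = s·(H − f)/(H + s − 2f) = 226000 × (700467.4 − 396) / (700467.4 + 226000 − 2 × 396) = 226000 × 700071.4 / 925675.4 ≈ 170920 mm.
Far limit Df = s·(H − f)/(H − s) = 226000 × (700467.4 − 396) / (700467.4 − 226000) = 226000 × 700071.4 / 474467.4 ≈ 333460 mm.
Depth of field = Df − Dn = 333460 − 170920 ≈ 162540 mm ≈ 163 m.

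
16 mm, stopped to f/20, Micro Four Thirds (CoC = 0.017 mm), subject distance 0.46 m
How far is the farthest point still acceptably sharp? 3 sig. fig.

1.12 m

Hyperfocal distance H = f²/(N·c) + f = 16²/(20 × 0.017) + 16 = 256/0.34 + 16 ≈ 768.9 mm ≈ 0.769 m.
Far limit Df = s·(H − f)/(H − s) = 460 × (768.9 − 16) / (768.9 − 460) = 460 × 752.9 / 308.9 ≈ 1121.1 mm ≈ 1.12 m.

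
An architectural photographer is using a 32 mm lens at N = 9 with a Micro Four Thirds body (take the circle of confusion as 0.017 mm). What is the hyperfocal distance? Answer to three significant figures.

Hyperfocal distance H = f²/(N·c) + f = 32²/(9 × 0.017) + 32 = 1024/0.153 + 32 ≈ 6724.8 mm ≈ 6.72 m.

6.72 m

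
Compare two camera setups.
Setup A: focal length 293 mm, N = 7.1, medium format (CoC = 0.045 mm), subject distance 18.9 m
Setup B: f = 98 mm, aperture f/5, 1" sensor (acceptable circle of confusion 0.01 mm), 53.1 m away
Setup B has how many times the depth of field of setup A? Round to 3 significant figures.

12.1

Setup A: H = 293²/(7.1×0.045) + 293 ≈ 268991.0 mm; DoF = Df − Dn = 20306.2 − 17676.0 ≈ 2630.2 mm.
Setup B: H = 98²/(5×0.01) + 98 ≈ 192178.0 mm; DoF = Df − Dn = 73336 − 41616 ≈ 31720 mm.
Ratio = 31720 / 2630.2 ≈ 12.1.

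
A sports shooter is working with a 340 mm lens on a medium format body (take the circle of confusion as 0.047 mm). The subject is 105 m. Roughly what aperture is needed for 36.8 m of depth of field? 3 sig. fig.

f/4

Write h = H − f = f²/(N·c). The thin-lens limits are Dn = s·h/(h + (s−f)) and Df = s·h/(h − (s−f)), so DoF = Df − Dn = 2·s·(s−f)·h / (h² − (s−f)²).
That is a quadratic in h: DoF·h² − 2·s·(s−f)·h − DoF·(s−f)² = 0 ⇒ h = (s−f)·(s + √(s² + DoF²)) / DoF = 104660 × (105000 + √(105000² + 36800²)) / 36800 = 104660 × (105000 + 111262) / 36800 ≈ 615054 mm.
Then N = f²/(c·h) = 340² / (0.047 × 615054) = 115600 / 28908 ≈ 4.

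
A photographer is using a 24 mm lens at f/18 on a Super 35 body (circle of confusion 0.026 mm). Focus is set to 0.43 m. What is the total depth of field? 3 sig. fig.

Hyperfocal distance H = f²/(N·c) + f = 24²/(18 × 0.026) + 24 = 576/0.468 + 24 ≈ 1254.8 mm ≈ 1.255 m.
Near limit Dn = s·(H − f)/(H + s − 2f) = 430 × (1254.8 − 24) / (1254.8 + 430 − 2 × 24) = 430 × 1230.8 / 1636.8 ≈ 323.34 mm.
Far limit Df = s·(H − f)/(H − s) = 430 × (1254.8 − 24) / (1254.8 − 430) = 430 × 1230.8 / 824.8 ≈ 641.67 mm.
Depth of field = Df − Dn = 641.67 − 323.34 ≈ 318.33 mm.

318 mm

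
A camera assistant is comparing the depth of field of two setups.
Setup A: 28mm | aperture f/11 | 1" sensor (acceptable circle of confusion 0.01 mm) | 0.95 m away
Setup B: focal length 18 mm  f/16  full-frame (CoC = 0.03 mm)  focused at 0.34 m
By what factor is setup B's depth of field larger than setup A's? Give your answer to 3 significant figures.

1.68

Setup A: H = 28²/(11×0.01) + 28 ≈ 7155.3 mm; DoF = Df − Dn = 1091.15 − 841.18 ≈ 249.97 mm.
Setup B: H = 18²/(16×0.03) + 18 ≈ 693.0 mm; DoF = Df − Dn = 650.14 − 230.19 ≈ 419.95 mm.
Ratio = 419.95 / 249.97 ≈ 1.68.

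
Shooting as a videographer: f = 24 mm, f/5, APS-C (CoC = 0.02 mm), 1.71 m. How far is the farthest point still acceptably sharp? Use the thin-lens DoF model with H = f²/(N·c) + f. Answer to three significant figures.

Hyperfocal distance H = f²/(N·c) + f = 24²/(5 × 0.02) + 24 = 576/0.1 + 24 ≈ 5784.0 mm ≈ 5.784 m.
Far limit Df = s·(H − f)/(H − s) = 1710 × (5784.0 − 24) / (5784.0 − 1710) = 1710 × 5760.0 / 4074.0 ≈ 2417.7 mm ≈ 2.42 m.

2.42 m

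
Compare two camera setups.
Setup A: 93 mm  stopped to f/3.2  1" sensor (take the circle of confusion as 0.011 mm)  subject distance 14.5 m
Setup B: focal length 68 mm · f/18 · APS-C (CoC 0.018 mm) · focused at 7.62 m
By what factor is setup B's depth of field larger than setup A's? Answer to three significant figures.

Setup A: H = 93²/(3.2×0.011) + 93 ≈ 245803.2 mm; DoF = Df − Dn = 15403.1 − 13696.9 ≈ 1706.2 mm.
Setup B: H = 68²/(18×0.018) + 68 ≈ 14339.6 mm; DoF = Df − Dn = 16184 − 4983 ≈ 11201 mm.
Ratio = 11201 / 1706.2 ≈ 6.56.

6.56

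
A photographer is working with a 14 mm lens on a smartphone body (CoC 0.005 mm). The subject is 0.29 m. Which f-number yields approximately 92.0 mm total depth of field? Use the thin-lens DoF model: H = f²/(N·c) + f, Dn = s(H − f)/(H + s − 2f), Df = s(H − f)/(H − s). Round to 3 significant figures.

f/22

Write h = H − f = f²/(N·c). The thin-lens limits are Dn = s·h/(h + (s−f)) and Df = s·h/(h − (s−f)), so DoF = Df − Dn = 2·s·(s−f)·h / (h² − (s−f)²).
That is a quadratic in h: DoF·h² − 2·s·(s−f)·h − DoF·(s−f)² = 0 ⇒ h = (s−f)·(s + √(s² + DoF²)) / DoF = 276 × (290 + √(290² + 92²)) / 92 = 276 × (290 + 304.243) / 92 ≈ 1782.7 mm.
Then N = f²/(c·h) = 14² / (0.005 × 1782.7) = 196 / 8.9136 ≈ 22.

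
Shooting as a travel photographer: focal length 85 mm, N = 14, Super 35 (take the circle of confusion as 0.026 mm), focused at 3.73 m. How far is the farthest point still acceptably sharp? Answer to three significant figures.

4.57 m

Hyperfocal distance H = f²/(N·c) + f = 85²/(14 × 0.026) + 85 = 7225/0.364 + 85 ≈ 19933.9 mm ≈ 19.93 m.
Far limit Df = s·(H − f)/(H − s) = 3730 × (19933.9 − 85) / (19933.9 − 3730) = 3730 × 19848.9 / 16203.9 ≈ 4569.0 mm ≈ 4.57 m.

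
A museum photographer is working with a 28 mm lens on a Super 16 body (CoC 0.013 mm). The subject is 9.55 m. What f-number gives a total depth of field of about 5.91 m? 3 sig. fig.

Write h = H − f = f²/(N·c). The thin-lens limits are Dn = s·h/(h + (s−f)) and Df = s·h/(h − (s−f)), so DoF = Df − Dn = 2·s·(s−f)·h / (h² − (s−f)²).
That is a quadratic in h: DoF·h² − 2·s·(s−f)·h − DoF·(s−f)² = 0 ⇒ h = (s−f)·(s + √(s² + DoF²)) / DoF = 9522 × (9550 + √(9550² + 5910²)) / 5910 = 9522 × (9550 + 11230.8) / 5910 ≈ 33481 mm.
Then N = f²/(c·h) = 28² / (0.013 × 33481) = 784 / 435.26 ≈ 1.80.

f/1.80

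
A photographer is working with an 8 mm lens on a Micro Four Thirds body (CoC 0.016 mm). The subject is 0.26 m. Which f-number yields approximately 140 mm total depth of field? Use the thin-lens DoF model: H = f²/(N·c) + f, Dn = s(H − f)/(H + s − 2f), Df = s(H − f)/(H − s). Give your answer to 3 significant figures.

f/4

Write h = H − f = f²/(N·c). The thin-lens limits are Dn = s·h/(h + (s−f)) and Df = s·h/(h − (s−f)), so DoF = Df − Dn = 2·s·(s−f)·h / (h² − (s−f)²).
That is a quadratic in h: DoF·h² − 2·s·(s−f)·h − DoF·(s−f)² = 0 ⇒ h = (s−f)·(s + √(s² + DoF²)) / DoF = 252 × (260 + √(260² + 140²)) / 140 = 252 × (260 + 295.296) / 140 ≈ 999.53 mm.
Then N = f²/(c·h) = 8² / (0.016 × 999.53) = 64 / 15.993 ≈ 4.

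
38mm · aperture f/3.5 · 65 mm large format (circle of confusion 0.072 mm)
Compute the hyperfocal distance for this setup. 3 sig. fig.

5.77 m

Hyperfocal distance H = f²/(N·c) + f = 38²/(3.5 × 0.072) + 38 = 1444/0.252 + 38 ≈ 5768.2 mm ≈ 5.77 m.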